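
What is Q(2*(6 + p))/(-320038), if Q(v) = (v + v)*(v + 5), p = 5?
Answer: -594/160019 ≈ -0.0037121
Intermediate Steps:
Q(v) = 2*v*(5 + v) (Q(v) = (2*v)*(5 + v) = 2*v*(5 + v))
Q(2*(6 + p))/(-320038) = (2*(2*(6 + 5))*(5 + 2*(6 + 5)))/(-320038) = -2*11*(5 + 2*11)/160019 = -22*(5 + 22)/160019 = -22*27/160019 = -1/320038*1188 = -594/160019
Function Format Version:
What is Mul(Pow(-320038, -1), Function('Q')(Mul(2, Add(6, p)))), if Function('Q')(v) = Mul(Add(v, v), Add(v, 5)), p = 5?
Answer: Rational(-594, 160019) ≈ -0.0037121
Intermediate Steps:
Function('Q')(v) = Mul(2, v, Add(5, v)) (Function('Q')(v) = Mul(Mul(2, v), Add(5, v)) = Mul(2, v, Add(5, v)))
Mul(Pow(-320038, -1), Function('Q')(Mul(2, Add(6, p)))) = Mul(Pow(-320038, -1), Mul(2, Mul(2, Add(6, 5)), Add(5, Mul(2, Add(6, 5))))) = Mul(Rational(-1, 320038), Mul(2, Mul(2, 11), Add(5, Mul(2, 11)))) = Mul(Rational(-1, 320038), Mul(2, 22, Add(5, 22))) = Mul(Rational(-1, 320038), Mul(2, 22, 27)) = Mul(Rational(-1, 320038), 1188) = Rational(-594, 160019)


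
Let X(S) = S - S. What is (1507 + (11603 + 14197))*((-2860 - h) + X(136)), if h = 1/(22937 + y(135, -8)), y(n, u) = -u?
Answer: -1791959096207/22945 ≈ -7.8098e+7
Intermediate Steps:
X(S) = 0
h = 1/22945 (h = 1/(22937 - 1*(-8)) = 1/(22937 + 8) = 1/22945 ≈ 4.3582e-5)
(1507 + (11603 + 14197))*((-2860 - h) + X(136)) = (1507 + (11603 + 14197))*((-2860 - 1*1/22945) + 0) = (1507 + 25800)*((-2860 - 1/22945) + 0) = 27307*(-65622701/22945 + 0) = 27307*(-65622701/22945) = -1791959096207/22945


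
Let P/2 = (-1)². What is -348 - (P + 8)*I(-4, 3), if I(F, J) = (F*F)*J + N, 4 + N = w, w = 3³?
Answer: -1058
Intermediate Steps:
P = 2 (P = 2*(-1)² = 2*1 = 2)
w = 27
N = 23 (N = -4 + 27 = 23)
I(F, J) = 23 + J*F² (I(F, J) = (F*F)*J + 23 = F²*J + 23 = J*F² + 23 = 23 + J*F²)
-348 - (P + 8)*I(-4, 3) = -348 - (2 + 8)*(23 + 3*(-4)²) = -348 - 10*(23 + 3*16) = -348 - 10*(23 + 48) = -348 - 10*71 = -348 - 1*710 = -348 - 710 = -1058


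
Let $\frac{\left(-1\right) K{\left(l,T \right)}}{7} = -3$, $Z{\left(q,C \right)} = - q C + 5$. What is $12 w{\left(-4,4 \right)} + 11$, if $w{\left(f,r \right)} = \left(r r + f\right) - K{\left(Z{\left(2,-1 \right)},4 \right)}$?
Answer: $-97$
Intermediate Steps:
$Z{\left(q,C \right)} = 5 - C q$ ($Z{\left(q,C \right)} = - C q + 5 = 5 - C q$)
$K{\left(l,T \right)} = 21$ ($K{\left(l,T \right)} = \left(-7\right) \left(-3\right) = 21$)
$w{\left(f,r \right)} = -21 + f + r^{2}$ ($w{\left(f,r \right)} = \left(r r + f\right) - 21 = \left(r^{2} + f\right) - 21 = \left(f + r^{2}\right) - 21 = -21 + f + r^{2}$)
$12 w{\left(-4,4 \right)} + 11 = 12 \left(-21 - 4 + 4^{2}\right) + 11 = 12 \left(-21 - 4 + 16\right) + 11 = 12 \left(-9\right) + 11 = -108 + 11 = -97$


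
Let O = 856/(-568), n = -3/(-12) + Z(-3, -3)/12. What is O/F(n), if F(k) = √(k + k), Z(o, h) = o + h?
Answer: 107*I*√2/71 ≈ 2.1313*I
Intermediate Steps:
Z(o, h) = h + o
n = -¼ (n = -3/(-12) + (-3 - 3)/12 = -3*(-1/12) - 6*1/12 = ¼ - ½ = -¼ ≈ -0.25000)
O = -107/71 (O = 856*(-1/568) = -107/71 ≈ -1.5070)
F(k) = √2*√k (F(k) = √(2*k) = √2*√k)
O/F(n) = -107*(-I*√2)/71 = -(-107)*I*√2/71 = 107*I*√2/71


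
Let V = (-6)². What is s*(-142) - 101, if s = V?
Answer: -5213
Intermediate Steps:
V = 36
s = 36
s*(-142) - 101 = 36*(-142) - 101 = -5112 - 101 = -5213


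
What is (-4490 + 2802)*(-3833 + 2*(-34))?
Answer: 6584888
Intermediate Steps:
(-4490 + 2802)*(-3833 + 2*(-34)) = -1688*(-3833 - 68) = -1688*(-3901) = 6584888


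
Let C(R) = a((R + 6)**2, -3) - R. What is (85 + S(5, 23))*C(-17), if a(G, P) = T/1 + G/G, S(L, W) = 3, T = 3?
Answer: 1848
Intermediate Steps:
a(G, P) = 4 (a(G, P) = 3/1 + G/G = 3*1 + 1 = 3 + 1 = 4)
C(R) = 4 - R
(85 + S(5, 23))*C(-17) = (85 + 3)*(4 - 1*(-17)) = 88*(4 + 17) = 88*21 = 1848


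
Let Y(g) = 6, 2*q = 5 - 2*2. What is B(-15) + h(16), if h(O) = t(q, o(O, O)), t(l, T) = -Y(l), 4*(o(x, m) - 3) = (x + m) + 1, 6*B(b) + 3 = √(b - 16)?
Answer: -13/2 + I*√31/6 ≈ -6.5 + 0.92796*I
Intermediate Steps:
q = ½ (q = (5 - 2*2)/2 = (5 - 4)/2 = (½)*1 = ½ ≈ 0.50000)
B(b) = -½ + √(-16 + b)/6 (B(b) = -½ + √(b - 16)/6 = -½ + √(-16 + b)/6)
o(x, m) = 13/4 + m/4 + x/4 (o(x, m) = 3 + ((x + m) + 1)/4 = 3 + ((m + x) + 1)/4 = 3 + (1 + m + x)/4 = 3 + (¼ + m/4 + x/4) = 13/4 + m/4 + x/4)
t(l, T) = -6 (t(l, T) = -1*6 = -6)
h(O) = -6
B(-15) + h(16) = (-½ + √(-16 - 15)/6) - 6 = (-½ + √(-31)/6) - 6 = (-½ + (I*√31)/6) - 6 = (-½ + I*√31/6) - 6 = -13/2 + I*√31/6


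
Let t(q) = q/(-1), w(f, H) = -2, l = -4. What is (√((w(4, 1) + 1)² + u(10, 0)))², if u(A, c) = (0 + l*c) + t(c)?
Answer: 1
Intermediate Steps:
t(q) = -q (t(q) = q*(-1) = -q)
u(A, c) = -5*c (u(A, c) = (0 - 4*c) - c = -4*c - c = -5*c)
(√((w(4, 1) + 1)² + u(10, 0)))² = (√((-2 + 1)² - 5*0))² = (√((-1)² + 0))² = (√(1 + 0))² = (√1)² = 1² = 1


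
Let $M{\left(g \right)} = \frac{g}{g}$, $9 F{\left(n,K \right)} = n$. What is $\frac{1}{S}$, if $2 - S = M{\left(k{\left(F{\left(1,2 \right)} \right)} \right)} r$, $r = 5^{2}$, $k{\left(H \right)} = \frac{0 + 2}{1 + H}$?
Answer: $- \frac{1}{23} \approx -0.043478$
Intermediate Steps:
$F{\left(n,K \right)} = \frac{n}{9}$
$k{\left(H \right)} = \frac{2}{1 + H}$
$r = 25$
$M{\left(g \right)} = 1$
$S = -23$ ($S = 2 - 1 \cdot 25 = 2 - 25 = -23$)
$\frac{1}{S} = \frac{1}{-23} = - \frac{1}{23}$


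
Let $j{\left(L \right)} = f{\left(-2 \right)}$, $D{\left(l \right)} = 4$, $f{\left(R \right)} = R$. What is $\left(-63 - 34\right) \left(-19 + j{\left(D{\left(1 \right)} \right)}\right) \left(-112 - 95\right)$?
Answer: $-421659$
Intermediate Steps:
$j{\left(L \right)} = -2$
$\left(-63 - 34\right) \left(-19 + j{\left(D{\left(1 \right)} \right)}\right) \left(-112 - 95\right) = \left(-63 - 34\right) \left(-19 - 2\right) \left(-112 - 95\right) = \left(-97\right) \left(-21\right) \left(-207\right) = 2037 \left(-207\right) = -421659$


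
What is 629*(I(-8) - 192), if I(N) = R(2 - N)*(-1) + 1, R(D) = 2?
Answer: -121397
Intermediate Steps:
I(N) = -1 (I(N) = 2*(-1) + 1 = -2 + 1 = -1)
629*(I(-8) - 192) = 629*(-1 - 192) = 629*(-193) = -121397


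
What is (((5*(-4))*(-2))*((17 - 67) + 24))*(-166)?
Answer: 172640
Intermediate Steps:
(((5*(-4))*(-2))*((17 - 67) + 24))*(-166) = ((-20*(-2))*(-50 + 24))*(-166) = (40*(-26))*(-166) = -1040*(-166) = 172640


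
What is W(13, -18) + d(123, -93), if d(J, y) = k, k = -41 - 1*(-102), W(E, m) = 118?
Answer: 179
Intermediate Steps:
k = 61 (k = -41 + 102 = 61)
d(J, y) = 61
W(13, -18) + d(123, -93) = 118 + 61 = 179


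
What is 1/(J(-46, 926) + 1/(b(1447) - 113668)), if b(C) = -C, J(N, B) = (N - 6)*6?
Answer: -115115/35915881 ≈ -0.0032051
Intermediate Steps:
J(N, B) = -36 + 6*N (J(N, B) = (-6 + N)*6 = -36 + 6*N)
1/(J(-46, 926) + 1/(b(1447) - 113668)) = 1/((-36 + 6*(-46)) + 1/(-1*1447 - 113668)) = 1/((-36 - 276) + 1/(-1447 - 113668)) = 1/(-312 + 1/(-115115)) = 1/(-312 - 1/115115) = 1/(-35915881/115115) = -115115/35915881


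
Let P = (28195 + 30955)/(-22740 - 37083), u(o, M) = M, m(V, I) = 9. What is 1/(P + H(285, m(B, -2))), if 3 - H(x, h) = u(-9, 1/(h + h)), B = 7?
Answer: 13294/25999 ≈ 0.51133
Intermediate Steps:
H(x, h) = 3 - 1/(2*h) (H(x, h) = 3 - 1/(h + h) = 3 - 1/(2*h))
P = -59150/59823 (P = 59150/(-59823) = 59150*(-1/59823) = -59150/59823 ≈ -0.98875)
1/(P + H(285, m(B, -2))) = 1/(-59150/59823 + (3 - ½/9)) = 1/(-59150/59823 + (3 - ½*⅑)) = 1/(-59150/59823 + (3 - 1/18)) = 1/(-59150/59823 + 53/18) = 1/(25999/13294) = 13294/25999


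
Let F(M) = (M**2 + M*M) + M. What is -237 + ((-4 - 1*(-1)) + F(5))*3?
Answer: -81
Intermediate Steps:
F(M) = M + 2*M**2 (F(M) = (M**2 + M**2) + M = 2*M**2 + M = M + 2*M**2)
-237 + ((-4 - 1*(-1)) + F(5))*3 = -237 + ((-4 - 1*(-1)) + 5*(1 + 2*5))*3 = -237 + ((-4 + 1) + 5*(1 + 10))*3 = -237 + (-3 + 5*11)*3 = -237 + (-3 + 55)*3 = -237 + 52*3 = -237 + 156 = -81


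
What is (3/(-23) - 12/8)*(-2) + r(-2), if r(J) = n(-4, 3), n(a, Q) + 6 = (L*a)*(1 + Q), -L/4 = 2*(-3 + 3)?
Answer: -63/23 ≈ -2.7391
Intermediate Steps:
L = 0 (L = -8*(-3 + 3) = -8*0 = -4*0 = 0)
n(a, Q) = -6 (n(a, Q) = -6 + (0*a)*(1 + Q) = -6 + 0*(1 + Q) = -6 + 0 = -6)
r(J) = -6
(3/(-23) - 12/8)*(-2) + r(-2) = (3/(-23) - 12/8)*(-2) - 6 = (3*(-1/23) - 12*⅛)*(-2) - 6 = (-3/23 - 3/2)*(-2) - 6 = -75/46*(-2) - 6 = 75/23 - 6 = -63/23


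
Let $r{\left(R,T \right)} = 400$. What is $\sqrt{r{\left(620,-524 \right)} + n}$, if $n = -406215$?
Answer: $i \sqrt{405815} \approx 637.04 i$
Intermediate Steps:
$\sqrt{r{\left(620,-524 \right)} + n} = \sqrt{400 - 406215} = \sqrt{-405815} = i \sqrt{405815}$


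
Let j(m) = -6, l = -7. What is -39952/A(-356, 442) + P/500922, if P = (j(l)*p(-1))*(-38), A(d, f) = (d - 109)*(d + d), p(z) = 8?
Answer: -134784346/1151703165 ≈ -0.11703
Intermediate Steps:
A(d, f) = 2*d*(-109 + d) (A(d, f) = (-109 + d)*(2*d) = 2*d*(-109 + d))
P = 1824 (P = -6*8*(-38) = -48*(-38) = 1824)
-39952/A(-356, 442) + P/500922 = -39952*(-1/(712*(-109 - 356))) + 1824/500922 = -39952/(2*(-356)*(-465)) + 1824*(1/500922) = -39952/331080 + 304/83487 = -39952*1/331080 + 304/83487 = -4994/41385 + 304/83487 = -134784346/1151703165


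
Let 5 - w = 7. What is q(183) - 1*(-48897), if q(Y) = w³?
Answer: 48889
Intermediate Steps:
w = -2 (w = 5 - 1*7 = 5 - 7 = -2)
q(Y) = -8 (q(Y) = (-2)³ = -8)
q(183) - 1*(-48897) = -8 - 1*(-48897) = -8 + 48897 = 48889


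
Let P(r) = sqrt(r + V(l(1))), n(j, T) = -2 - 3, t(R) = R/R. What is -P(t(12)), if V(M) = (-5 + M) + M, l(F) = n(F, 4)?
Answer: -I*sqrt(14) ≈ -3.7417*I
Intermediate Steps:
t(R) = 1
n(j, T) = -5
l(F) = -5
V(M) = -5 + 2*M
P(r) = sqrt(-15 + r) (P(r) = sqrt(r + (-5 + 2*(-5))) = sqrt(r + (-5 - 10)) = sqrt(r - 15) = sqrt(-15 + r))
-P(t(12)) = -sqrt(-15 + 1) = -sqrt(-14) = -I*sqrt(14)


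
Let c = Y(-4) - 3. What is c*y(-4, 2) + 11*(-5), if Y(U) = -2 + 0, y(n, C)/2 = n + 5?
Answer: -65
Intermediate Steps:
y(n, C) = 10 + 2*n (y(n, C) = 2*(n + 5) = 2*(5 + n) = 10 + 2*n)
Y(U) = -2
c = -5 (c = -2 - 3 = -5)
c*y(-4, 2) + 11*(-5) = -5*(10 + 2*(-4)) + 11*(-5) = -5*(10 - 8) - 55 = -5*2 - 55 = -10 - 55 = -65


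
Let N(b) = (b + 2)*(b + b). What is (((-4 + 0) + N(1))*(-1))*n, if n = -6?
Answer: 12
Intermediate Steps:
N(b) = 2*b*(2 + b) (N(b) = (2 + b)*(2*b) = 2*b*(2 + b))
(((-4 + 0) + N(1))*(-1))*n = (((-4 + 0) + 2*1*(2 + 1))*(-1))*(-6) = ((-4 + 2*1*3)*(-1))*(-6) = ((-4 + 6)*(-1))*(-6) = (2*(-1))*(-6) = -2*(-6) = 12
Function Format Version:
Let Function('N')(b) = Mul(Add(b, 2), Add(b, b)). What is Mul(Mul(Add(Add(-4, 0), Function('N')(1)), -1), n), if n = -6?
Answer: 12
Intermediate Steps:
Function('N')(b) = Mul(2, b, Add(2, b)) (Function('N')(b) = Mul(Add(2, b), Mul(2, b)) = Mul(2, b, Add(2, b)))
Mul(Mul(Add(Add(-4, 0), Function('N')(1)), -1), n) = Mul(Mul(Add(Add(-4, 0), Mul(2, 1, Add(2, 1))), -1), -6) = Mul(Mul(Add(-4, Mul(2, 1, 3)), -1), -6) = Mul(Mul(Add(-4, 6), -1), -6) = Mul(Mul(2, -1), -6) = Mul(-2, -6) = 12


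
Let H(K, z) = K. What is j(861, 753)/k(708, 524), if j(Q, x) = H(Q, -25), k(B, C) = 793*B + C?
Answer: 861/561968 ≈ 0.0015321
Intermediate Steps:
k(B, C) = C + 793*B
j(Q, x) = Q
j(861, 753)/k(708, 524) = 861/(524 + 793*708) = 861/(524 + 561444) = 861/561968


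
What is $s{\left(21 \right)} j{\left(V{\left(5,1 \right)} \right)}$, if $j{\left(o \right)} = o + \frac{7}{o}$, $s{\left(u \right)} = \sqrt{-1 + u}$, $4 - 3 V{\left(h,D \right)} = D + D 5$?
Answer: $- \frac{67 \sqrt{5}}{3} \approx -49.939$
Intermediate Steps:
$V{\left(h,D \right)} = \frac{4}{3} - 2 D$ ($V{\left(h,D \right)} = \frac{4}{3} - \frac{D + D 5}{3} = \frac{4}{3} - \frac{D + 5 D}{3} = \frac{4}{3} - \frac{6 D}{3} = \frac{4}{3} - 2 D$)
$s{\left(21 \right)} j{\left(V{\left(5,1 \right)} \right)} = \sqrt{-1 + 21} \left(\left(\frac{4}{3} - 2\right) + \frac{7}{\frac{4}{3} - 2}\right) = \sqrt{20} \left(\left(\frac{4}{3} - 2\right) + \frac{7}{\frac{4}{3} - 2}\right) = 2 \sqrt{5} \left(- \frac{2}{3} + \frac{7}{- \frac{2}{3}}\right) = 2 \sqrt{5} \left(- \frac{2}{3} + 7 \left(- \frac{3}{2}\right)\right) = 2 \sqrt{5} \left(- \frac{2}{3} - \frac{21}{2}\right) = 2 \sqrt{5} \left(- \frac{67}{6}\right) = - \frac{67 \sqrt{5}}{3}$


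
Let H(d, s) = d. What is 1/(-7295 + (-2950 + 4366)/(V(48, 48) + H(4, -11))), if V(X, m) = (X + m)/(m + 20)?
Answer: -23/161767 ≈ -0.00014218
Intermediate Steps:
V(X, m) = (X + m)/(20 + m)
1/(-7295 + (-2950 + 4366)/(V(48, 48) + H(4, -11))) = 1/(-7295 + (-2950 + 4366)/((48 + 48)/(20 + 48) + 4)) = 1/(-7295 + 1416/(96/68 + 4)) = 1/(-7295 + 1416/((1/68)*96 + 4)) = 1/(-7295 + 1416/(24/17 + 4)) = 1/(-7295 + 1416/(92/17)) = 1/(-7295 + 1416*(17/92)) = 1/(-7295 + 6018/23) = 1/(-161767/23) = -23/161767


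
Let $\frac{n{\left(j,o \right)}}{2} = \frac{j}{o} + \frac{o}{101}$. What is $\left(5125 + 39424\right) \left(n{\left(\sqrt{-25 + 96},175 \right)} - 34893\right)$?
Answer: $- \frac{156983681807}{101} + \frac{89098 \sqrt{71}}{175} \approx -1.5543 \cdot 10^{9}$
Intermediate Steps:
$n{\left(j,o \right)} = \frac{2 o}{101} + \frac{2 j}{o}$ ($n{\left(j,o \right)} = 2 \left(\frac{j}{o} + \frac{o}{101}\right) = 2 \left(\frac{o}{101} + \frac{j}{o}\right) = \frac{2 o}{101} + \frac{2 j}{o}$)
$\left(5125 + 39424\right) \left(n{\left(\sqrt{-25 + 96},175 \right)} - 34893\right) = \left(5125 + 39424\right) \left(\left(\frac{2}{101} \cdot 175 + \frac{2 \sqrt{-25 + 96}}{175}\right) - 34893\right) = 44549 \left(\left(\frac{350}{101} + 2 \sqrt{71} \cdot \frac{1}{175}\right) - 34893\right) = 44549 \left(\left(\frac{350}{101} + \frac{2 \sqrt{71}}{175}\right) - 34893\right) = 44549 \left(- \frac{3523843}{101} + \frac{2 \sqrt{71}}{175}\right) = - \frac{156983681807}{101} + \frac{89098 \sqrt{71}}{175}$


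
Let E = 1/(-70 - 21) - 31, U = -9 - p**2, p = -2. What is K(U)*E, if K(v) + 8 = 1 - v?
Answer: -16932/91 ≈ -186.07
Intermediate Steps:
U = -13 (U = -9 - 1*(-2)**2 = -9 - 1*4 = -9 - 4 = -13)
E = -2822/91 (E = 1/(-91) - 31 = -1/91 - 31 = -2822/91 ≈ -31.011)
K(v) = -7 - v (K(v) = -8 + (1 - v) = -7 - v)
K(U)*E = (-7 - 1*(-13))*(-2822/91) = (-7 + 13)*(-2822/91) = 6*(-2822/91) = -16932/91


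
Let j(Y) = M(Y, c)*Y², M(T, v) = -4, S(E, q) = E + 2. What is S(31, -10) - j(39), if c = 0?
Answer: 6117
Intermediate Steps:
S(E, q) = 2 + E
j(Y) = -4*Y²
S(31, -10) - j(39) = (2 + 31) - (-4)*39² = 33 - (-4)*1521 = 33 - 1*(-6084) = 33 + 6084 = 6117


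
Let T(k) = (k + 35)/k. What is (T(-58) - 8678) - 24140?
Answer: -1903421/58 ≈ -32818.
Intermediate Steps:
T(k) = (35 + k)/k
(T(-58) - 8678) - 24140 = ((35 - 58)/(-58) - 8678) - 24140 = (-1/58*(-23) - 8678) - 24140 = (23/58 - 8678) - 24140 = -503301/58 - 24140 = -1903421/58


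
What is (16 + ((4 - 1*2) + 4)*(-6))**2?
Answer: 400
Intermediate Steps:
(16 + ((4 - 1*2) + 4)*(-6))**2 = (16 + ((4 - 2) + 4)*(-6))**2 = (16 + (2 + 4)*(-6))**2 = (16 + 6*(-6))**2 = (16 - 36)**2 = (-20)**2 = 400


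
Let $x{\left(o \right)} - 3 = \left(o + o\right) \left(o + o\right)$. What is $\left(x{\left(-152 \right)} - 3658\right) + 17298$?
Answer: $106059$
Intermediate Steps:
$x{\left(o \right)} = 3 + 4 o^{2}$ ($x{\left(o \right)} = 3 + \left(o + o\right) \left(o + o\right) = 3 + 2 o 2 o = 3 + 4 o^{2}$)
$\left(x{\left(-152 \right)} - 3658\right) + 17298 = \left(\left(3 + 4 \left(-152\right)^{2}\right) - 3658\right) + 17298 = \left(\left(3 + 4 \cdot 23104\right) - 3658\right) + 17298 = \left(\left(3 + 92416\right) - 3658\right) + 17298 = \left(92419 - 3658\right) + 17298 = 88761 + 17298 = 106059$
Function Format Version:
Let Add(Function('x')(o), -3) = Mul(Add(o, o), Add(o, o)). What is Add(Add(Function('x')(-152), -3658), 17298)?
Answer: 106059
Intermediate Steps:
Function('x')(o) = Add(3, Mul(4, Pow(o, 2))) (Function('x')(o) = Add(3, Mul(Add(o, o), Add(o, o))) = Add(3, Mul(Mul(2, o), Mul(2, o))) = Add(3, Mul(4, Pow(o, 2))))
Add(Add(Function('x')(-152), -3658), 17298) = Add(Add(Add(3, Mul(4, Pow(-152, 2))), -3658), 17298) = Add(Add(Add(3, Mul(4, 23104)), -3658), 17298) = Add(Add(Add(3, 92416), -3658), 17298) = Add(Add(92419, -3658), 17298) = Add(88761, 17298) = 106059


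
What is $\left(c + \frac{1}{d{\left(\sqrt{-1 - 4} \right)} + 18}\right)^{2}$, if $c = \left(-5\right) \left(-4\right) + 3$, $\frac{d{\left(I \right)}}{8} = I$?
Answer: $\frac{5 \left(- 589 i + 30544 \sqrt{5}\right)}{4 \left(- i + 72 \sqrt{5}\right)} \approx 530.29 - 1.2793 i$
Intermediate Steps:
$d{\left(I \right)} = 8 I$
$c = 23$ ($c = 20 + 3 = 23$)
$\left(c + \frac{1}{d{\left(\sqrt{-1 - 4} \right)} + 18}\right)^{2} = \left(23 + \frac{1}{8 \sqrt{-1 - 4} + 18}\right)^{2} = \left(23 + \frac{1}{8 \sqrt{-5} + 18}\right)^{2} = \left(23 + \frac{1}{8 i \sqrt{5} + 18}\right)^{2} = \left(23 + \frac{1}{18 + 8 i \sqrt{5}}\right)^{2}$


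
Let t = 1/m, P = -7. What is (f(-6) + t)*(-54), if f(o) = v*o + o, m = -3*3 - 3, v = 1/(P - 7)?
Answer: 4275/14 ≈ 305.36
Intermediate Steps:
v = -1/14 (v = 1/(-7 - 7) = 1/(-14) = -1/14 ≈ -0.071429)
m = -12 (m = -9 - 3 = -12)
f(o) = 13*o/14 (f(o) = -o/14 + o = 13*o/14)
t = -1/12 (t = 1/(-12) = -1/12 ≈ -0.083333)
(f(-6) + t)*(-54) = ((13/14)*(-6) - 1/12)*(-54) = (-39/7 - 1/12)*(-54) = -475/84*(-54) = 4275/14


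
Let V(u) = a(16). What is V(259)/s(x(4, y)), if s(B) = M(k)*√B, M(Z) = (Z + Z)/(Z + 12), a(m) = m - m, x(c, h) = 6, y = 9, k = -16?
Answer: 0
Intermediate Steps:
a(m) = 0
V(u) = 0
M(Z) = 2*Z/(12 + Z) (M(Z) = (2*Z)/(12 + Z) = 2*Z/(12 + Z))
s(B) = 8*√B (s(B) = (2*(-16)/(12 - 16))*√B = (2*(-16)/(-4))*√B = (2*(-16)*(-¼))*√B = 8*√B)
V(259)/s(x(4, y)) = 0/((8*√6)) = 0*(√6/48) = 0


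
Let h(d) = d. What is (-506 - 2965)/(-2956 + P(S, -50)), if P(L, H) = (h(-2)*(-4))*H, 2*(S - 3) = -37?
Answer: 3471/3356 ≈ 1.0343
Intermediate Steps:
S = -31/2 (S = 3 + (1/2)*(-37) = 3 - 37/2 = -31/2 ≈ -15.500)
P(L, H) = 8*H (P(L, H) = (-2*(-4))*H = 8*H)
(-506 - 2965)/(-2956 + P(S, -50)) = (-506 - 2965)/(-2956 + 8*(-50)) = -3471/(-2956 - 400) = -3471/(-3356) = -3471*(-1/3356) = 3471/3356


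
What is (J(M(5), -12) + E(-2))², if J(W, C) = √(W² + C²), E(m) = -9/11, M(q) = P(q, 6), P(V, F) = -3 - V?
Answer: 25249/121 - 72*√13/11 ≈ 185.07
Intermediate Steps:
M(q) = -3 - q
E(m) = -9/11 (E(m) = -9*1/11 = -9/11)
J(W, C) = √(C² + W²)
(J(M(5), -12) + E(-2))² = (√((-12)² + (-3 - 1*5)²) - 9/11)² = (√(144 + (-3 - 5)²) - 9/11)² = (√(144 + (-8)²) - 9/11)² = (√(144 + 64) - 9/11)² = (√208 - 9/11)² = (4*√13 - 9/11)² = (-9/11 + 4*√13)²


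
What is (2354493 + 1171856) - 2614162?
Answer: 912187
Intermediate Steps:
(2354493 + 1171856) - 2614162 = 3526349 - 2614162 = 912187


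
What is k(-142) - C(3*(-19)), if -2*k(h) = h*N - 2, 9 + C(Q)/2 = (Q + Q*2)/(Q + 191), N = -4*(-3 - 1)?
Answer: 77556/67 ≈ 1157.6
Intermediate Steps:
N = 16 (N = -4*(-4) = 16)
C(Q) = -18 + 6*Q/(191 + Q) (C(Q) = -18 + 2*((Q + Q*2)/(Q + 191)) = -18 + 2*((Q + 2*Q)/(191 + Q)) = -18 + 2*((3*Q)/(191 + Q)) = -18 + 2*(3*Q/(191 + Q)) = -18 + 6*Q/(191 + Q))
k(h) = 1 - 8*h (k(h) = -(h*16 - 2)/2 = -(16*h - 2)/2 = -(-2 + 16*h)/2 = 1 - 8*h)
k(-142) - C(3*(-19)) = (1 - 8*(-142)) - 6*(-573 - 6*(-19))/(191 + 3*(-19)) = (1 + 1136) - 6*(-573 - 2*(-57))/(191 - 57) = 1137 - 6*(-573 + 114)/134 = 1137 - 6*(-459)/134 = 1137 - 1*(-1377/67) = 1137 + 1377/67 = 77556/67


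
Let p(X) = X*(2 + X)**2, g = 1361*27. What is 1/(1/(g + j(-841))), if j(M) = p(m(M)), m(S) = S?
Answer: -591960814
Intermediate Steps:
g = 36747
j(M) = M*(2 + M)**2
1/(1/(g + j(-841))) = 1/(1/(36747 - 841*(2 - 841)**2)) = 1/(1/(36747 - 841*(-839)**2)) = 1/(1/(36747 - 841*703921)) = 1/(1/(36747 - 591997561)) = 1/(1/(-591960814)) = 1/(-1/591960814) = -591960814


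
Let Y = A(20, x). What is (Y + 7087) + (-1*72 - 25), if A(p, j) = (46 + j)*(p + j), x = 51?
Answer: 13877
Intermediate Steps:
A(p, j) = (46 + j)*(j + p)
Y = 6887 (Y = 51² + 46*51 + 46*20 + 51*20 = 2601 + 2346 + 920 + 1020 = 6887)
(Y + 7087) + (-1*72 - 25) = (6887 + 7087) + (-1*72 - 25) = 13974 + (-72 - 25) = 13974 - 97 = 13877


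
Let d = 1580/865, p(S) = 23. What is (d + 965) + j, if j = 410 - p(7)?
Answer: 234212/173 ≈ 1353.8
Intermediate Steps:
j = 387 (j = 410 - 1*23 = 410 - 23 = 387)
d = 316/173 (d = 1580*(1/865) = 316/173 ≈ 1.8266)
(d + 965) + j = (316/173 + 965) + 387 = 167261/173 + 387 = 234212/173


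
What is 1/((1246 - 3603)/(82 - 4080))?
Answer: 3998/2357 ≈ 1.6962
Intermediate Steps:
1/((1246 - 3603)/(82 - 4080)) = 1/(-2357/(-3998)) = 1/(-2357*(-1/3998)) = 1/(2357/3998) = 3998/2357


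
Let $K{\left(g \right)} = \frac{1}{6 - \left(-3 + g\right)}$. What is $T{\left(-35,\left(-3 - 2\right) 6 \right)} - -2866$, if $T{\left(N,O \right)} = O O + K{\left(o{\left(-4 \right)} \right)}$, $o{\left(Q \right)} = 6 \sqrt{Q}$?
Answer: $\frac{94151}{25} + \frac{4 i}{75} \approx 3766.0 + 0.053333 i$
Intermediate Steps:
$K{\left(g \right)} = \frac{1}{9 - g}$
$T{\left(N,O \right)} = O^{2} - \frac{-9 - 12 i}{225}$ ($T{\left(N,O \right)} = O O - \frac{1}{-9 + 6 \sqrt{-4}} = O^{2} - \frac{1}{-9 + 6 \cdot 2 i} = O^{2} - \frac{1}{-9 + 12 i} = O^{2} - \frac{-9 - 12 i}{225}$)
$T{\left(-35,\left(-3 - 2\right) 6 \right)} - -2866 = \left(\frac{1}{25} + \left(\left(-3 - 2\right) 6\right)^{2} + \frac{4 i}{75}\right) - -2866 = \left(\frac{1}{25} + \left(\left(-5\right) 6\right)^{2} + \frac{4 i}{75}\right) + 2866 = \left(\frac{1}{25} + \left(-30\right)^{2} + \frac{4 i}{75}\right) + 2866 = \left(\frac{1}{25} + 900 + \frac{4 i}{75}\right) + 2866 = \left(\frac{22501}{25} + \frac{4 i}{75}\right) + 2866 = \frac{94151}{25} + \frac{4 i}{75}$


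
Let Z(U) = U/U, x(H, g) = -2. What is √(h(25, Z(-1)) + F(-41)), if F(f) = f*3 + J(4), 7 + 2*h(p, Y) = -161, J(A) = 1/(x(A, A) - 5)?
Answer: 5*I*√406/7 ≈ 14.392*I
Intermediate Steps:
Z(U) = 1
J(A) = -⅐ (J(A) = 1/(-2 - 5) = 1/(-7) = -⅐)
h(p, Y) = -84 (h(p, Y) = -7/2 + (½)*(-161) = -7/2 - 161/2 = -84)
F(f) = -⅐ + 3*f (F(f) = f*3 - ⅐ = 3*f - ⅐ = -⅐ + 3*f)
√(h(25, Z(-1)) + F(-41)) = √(-84 + (-⅐ + 3*(-41))) = √(-84 + (-⅐ - 123)) = √(-84 - 862/7) = √(-1450/7) = 5*I*√406/7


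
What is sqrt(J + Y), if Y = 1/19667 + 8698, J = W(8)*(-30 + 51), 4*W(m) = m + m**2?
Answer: 3*sqrt(390057125359)/19667 ≈ 95.268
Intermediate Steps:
W(m) = m/4 + m**2/4 (W(m) = (m + m**2)/4 = m/4 + m**2/4)
J = 378 (J = ((1/4)*8*(1 + 8))*(-30 + 51) = ((1/4)*8*9)*21 = 18*21 = 378)
Y = 171063567/19667 (Y = 1/19667 + 8698 = 171063567/19667 ≈ 8698.0)
sqrt(J + Y) = sqrt(378 + 171063567/19667) = sqrt(178497693/19667) = 3*sqrt(390057125359)/19667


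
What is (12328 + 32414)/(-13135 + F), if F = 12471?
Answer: -22371/332 ≈ -67.383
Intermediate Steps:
(12328 + 32414)/(-13135 + F) = (12328 + 32414)/(-13135 + 12471) = 44742/(-664) = 44742*(-1/664) = -22371/332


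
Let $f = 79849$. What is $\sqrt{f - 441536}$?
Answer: $i \sqrt{361687} \approx 601.4 i$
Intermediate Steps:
$\sqrt{f - 441536} = \sqrt{79849 - 441536} = \sqrt{-361687} = i \sqrt{361687}$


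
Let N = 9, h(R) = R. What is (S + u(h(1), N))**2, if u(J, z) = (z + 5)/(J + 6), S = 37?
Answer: 1521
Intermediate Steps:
u(J, z) = (5 + z)/(6 + J)
(S + u(h(1), N))**2 = (37 + (5 + 9)/(6 + 1))**2 = (37 + 14/7)**2 = (37 + (1/7)*14)**2 = (37 + 2)**2 = 39**2 = 1521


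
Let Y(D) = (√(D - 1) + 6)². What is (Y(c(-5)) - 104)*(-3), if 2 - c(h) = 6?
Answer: 219 - 36*I*√5 ≈ 219.0 - 80.498*I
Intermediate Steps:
c(h) = -4 (c(h) = 2 - 1*6 = 2 - 6 = -4)
Y(D) = (6 + √(-1 + D))² (Y(D) = (√(-1 + D) + 6)² = (6 + √(-1 + D))²)
(Y(c(-5)) - 104)*(-3) = ((6 + √(-1 - 4))² - 104)*(-3) = ((6 + √(-5))² - 104)*(-3) = ((6 + I*√5)² - 104)*(-3) = (-104 + (6 + I*√5)²)*(-3) = 312 - 3*(6 + I*√5)²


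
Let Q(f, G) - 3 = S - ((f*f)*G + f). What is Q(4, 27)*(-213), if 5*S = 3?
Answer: 460506/5 ≈ 92101.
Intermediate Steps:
S = ⅗ (S = (⅕)*3 = ⅗ ≈ 0.60000)
Q(f, G) = 18/5 - f - G*f² (Q(f, G) = 3 + (⅗ - ((f*f)*G + f)) = 3 + (⅗ - (f²*G + f)) = 3 + (⅗ - (G*f² + f)) = 3 + (⅗ - (f + G*f²)) = 3 + (⅗ + (-f - G*f²)) = 3 + (⅗ - f - G*f²) = 18/5 - f - G*f²)
Q(4, 27)*(-213) = (18/5 - 1*4 - 1*27*4²)*(-213) = (18/5 - 4 - 1*27*16)*(-213) = (18/5 - 4 - 432)*(-213) = -2162/5*(-213) = 460506/5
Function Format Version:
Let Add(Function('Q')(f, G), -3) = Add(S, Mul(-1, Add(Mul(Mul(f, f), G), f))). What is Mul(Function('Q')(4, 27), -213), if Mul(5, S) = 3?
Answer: Rational(460506, 5) ≈ 92101.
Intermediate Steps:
S = Rational(3, 5) (S = Mul(Rational(1, 5), 3) = Rational(3, 5) ≈ 0.60000)
Function('Q')(f, G) = Add(Rational(18, 5), Mul(-1, f), Mul(-1, G, Pow(f, 2))) (Function('Q')(f, G) = Add(3, Add(Rational(3, 5), Mul(-1, Add(Mul(Mul(f, f), G), f)))) = Add(3, Add(Rational(3, 5), Mul(-1, Add(Mul(Pow(f, 2), G), f)))) = Add(3, Add(Rational(3, 5), Mul(-1, Add(Mul(G, Pow(f, 2)), f)))) = Add(3, Add(Rational(3, 5), Mul(-1, Add(f, Mul(G, Pow(f, 2)))))) = Add(3, Add(Rational(3, 5), Add(Mul(-1, f), Mul(-1, G, Pow(f, 2))))) = Add(3, Add(Rational(3, 5), Mul(-1, f), Mul(-1, G, Pow(f, 2)))) = Add(Rational(18, 5), Mul(-1, f), Mul(-1, G, Pow(f, 2))))
Mul(Function('Q')(4, 27), -213) = Mul(Add(Rational(18, 5), Mul(-1, 4), Mul(-1, 27, Pow(4, 2))), -213) = Mul(Add(Rational(18, 5), -4, Mul(-1, 27, 16)), -213) = Mul(Add(Rational(18, 5), -4, -432), -213) = Mul(Rational(-2162, 5), -213) = Rational(460506, 5)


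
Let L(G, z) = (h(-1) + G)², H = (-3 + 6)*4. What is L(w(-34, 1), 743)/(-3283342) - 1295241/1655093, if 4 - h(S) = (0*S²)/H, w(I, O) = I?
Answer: -2127104379561/2717118180403 ≈ -0.78285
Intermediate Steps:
H = 12 (H = 3*4 = 12)
h(S) = 4 (h(S) = 4 - 0*S²/12 = 4 - 0/12 = 4 - 1*0 = 4 + 0 = 4)
L(G, z) = (4 + G)²
L(w(-34, 1), 743)/(-3283342) - 1295241/1655093 = (4 - 34)²/(-3283342) - 1295241/1655093 = (-30)²*(-1/3283342) - 1295241*1/1655093 = 900*(-1/3283342) - 1295241/1655093 = -450/1641671 - 1295241/1655093 = -2127104379561/2717118180403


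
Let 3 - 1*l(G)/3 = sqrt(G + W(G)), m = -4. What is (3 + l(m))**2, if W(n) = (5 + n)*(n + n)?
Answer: 36 - 144*I*sqrt(3) ≈ 36.0 - 249.42*I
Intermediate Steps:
W(n) = 2*n*(5 + n) (W(n) = (5 + n)*(2*n) = 2*n*(5 + n))
l(G) = 9 - 3*sqrt(G + 2*G*(5 + G))
(3 + l(m))**2 = (3 + (9 - 3*2*I*sqrt(11 + 2*(-4))))**2 = (3 + (9 - 3*2*I*sqrt(11 - 8)))**2 = (3 + (9 - 3*2*I*sqrt(3)))**2 = (3 + (9 - 6*I*sqrt(3)))**2 = (12 - 6*I*sqrt(3))**2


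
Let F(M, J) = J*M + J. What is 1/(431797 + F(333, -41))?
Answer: 1/418103 ≈ 2.3918e-6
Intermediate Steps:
F(M, J) = J + J*M
1/(431797 + F(333, -41)) = 1/(431797 - 41*(1 + 333)) = 1/(431797 - 41*334) = 1/(431797 - 13694) = 1/418103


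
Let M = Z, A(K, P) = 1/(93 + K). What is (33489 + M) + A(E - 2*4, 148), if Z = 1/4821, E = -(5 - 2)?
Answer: 13238943361/395322 ≈ 33489.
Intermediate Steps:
E = -3 (E = -1*3 = -3)
Z = 1/4821 ≈ 0.00020743
M = 1/4821 ≈ 0.00020743
(33489 + M) + A(E - 2*4, 148) = (33489 + 1/4821) + 1/(93 + (-3 - 2*4)) = 161450470/4821 + 1/(93 + (-3 - 8)) = 161450470/4821 + 1/(93 - 11) = 161450470/4821 + 1/82 = 13238943361/395322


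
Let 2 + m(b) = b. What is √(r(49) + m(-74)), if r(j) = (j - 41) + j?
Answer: I*√19 ≈ 4.3589*I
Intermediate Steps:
m(b) = -2 + b
r(j) = -41 + 2*j (r(j) = (-41 + j) + j = -41 + 2*j)
√(r(49) + m(-74)) = √((-41 + 2*49) + (-2 - 74)) = √((-41 + 98) - 76) = √(57 - 76) = √(-19) = I*√19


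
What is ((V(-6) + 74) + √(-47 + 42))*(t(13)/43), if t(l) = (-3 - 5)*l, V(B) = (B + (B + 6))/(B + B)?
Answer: -7748/43 - 104*I*√5/43 ≈ -180.19 - 5.4082*I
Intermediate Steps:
V(B) = (6 + 2*B)/(2*B) (V(B) = (B + (6 + B))/((2*B)) = (6 + 2*B)*(1/(2*B)) = (6 + 2*B)/(2*B))
t(l) = -8*l
((V(-6) + 74) + √(-47 + 42))*(t(13)/43) = (((3 - 6)/(-6) + 74) + √(-47 + 42))*(-8*13/43) = ((-⅙*(-3) + 74) + √(-5))*(-104*1/43) = ((½ + 74) + I*√5)*(-104/43) = (149/2 + I*√5)*(-104/43) = -7748/43 - 104*I*√5/43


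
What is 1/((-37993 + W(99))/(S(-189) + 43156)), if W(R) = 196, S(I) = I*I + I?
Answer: -78688/37797 ≈ -2.0819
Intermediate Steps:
S(I) = I + I² (S(I) = I² + I = I + I²)
1/((-37993 + W(99))/(S(-189) + 43156)) = 1/((-37993 + 196)/(-189*(1 - 189) + 43156)) = 1/(-37797/(-189*(-188) + 43156)) = 1/(-37797/(35532 + 43156)) = 1/(-37797/78688) = -78688/37797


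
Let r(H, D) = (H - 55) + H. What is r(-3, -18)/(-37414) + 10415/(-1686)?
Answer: -97390991/15770001 ≈ -6.1757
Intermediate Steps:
r(H, D) = -55 + 2*H (r(H, D) = (-55 + H) + H = -55 + 2*H)
r(-3, -18)/(-37414) + 10415/(-1686) = (-55 + 2*(-3))/(-37414) + 10415/(-1686) = (-55 - 6)*(-1/37414) + 10415*(-1/1686) = -61*(-1/37414) - 10415/1686 = 61/37414 - 10415/1686 = -97390991/15770001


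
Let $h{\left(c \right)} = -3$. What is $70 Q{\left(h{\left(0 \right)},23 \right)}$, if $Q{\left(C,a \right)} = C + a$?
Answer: $1400$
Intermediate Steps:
$70 Q{\left(h{\left(0 \right)},23 \right)} = 70 \left(-3 + 23\right) = 70 \cdot 20 = 1400$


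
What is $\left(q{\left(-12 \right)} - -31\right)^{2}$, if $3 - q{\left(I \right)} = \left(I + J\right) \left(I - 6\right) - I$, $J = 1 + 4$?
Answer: $10816$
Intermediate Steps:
$J = 5$
$q{\left(I \right)} = 3 + I - \left(-6 + I\right) \left(5 + I\right)$ ($q{\left(I \right)} = 3 - \left(\left(I + 5\right) \left(I - 6\right) - I\right) = 3 - \left(\left(5 + I\right) \left(-6 + I\right) - I\right) = 3 - \left(\left(-6 + I\right) \left(5 + I\right) - I\right) = 3 - \left(- I + \left(-6 + I\right) \left(5 + I\right)\right) = 3 + \left(I - \left(-6 + I\right) \left(5 + I\right)\right) = 3 + I - \left(-6 + I\right) \left(5 + I\right)$)
$\left(q{\left(-12 \right)} - -31\right)^{2} = \left(\left(33 - \left(-12\right)^{2} + 2 \left(-12\right)\right) - -31\right)^{2} = \left(\left(33 - 144 - 24\right) + 31\right)^{2} = \left(-135 + 31\right)^{2} = \left(-104\right)^{2} = 10816$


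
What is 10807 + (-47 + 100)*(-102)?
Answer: 5401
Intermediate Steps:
10807 + (-47 + 100)*(-102) = 10807 + 53*(-102) = 10807 - 5406 = 5401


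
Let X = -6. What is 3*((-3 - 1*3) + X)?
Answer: -36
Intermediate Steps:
3*((-3 - 1*3) + X) = 3*((-3 - 1*3) - 6) = 3*((-3 - 3) - 6) = 3*(-6 - 6) = 3*(-12) = -36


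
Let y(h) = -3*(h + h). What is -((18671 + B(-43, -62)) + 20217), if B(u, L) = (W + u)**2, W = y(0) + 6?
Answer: -40257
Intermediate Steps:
y(h) = -6*h
W = 6 (W = -6*0 + 6 = 0 + 6 = 6)
B(u, L) = (6 + u)**2
-((18671 + B(-43, -62)) + 20217) = -((18671 + (6 - 43)**2) + 20217) = -((18671 + (-37)**2) + 20217) = -((18671 + 1369) + 20217) = -(20040 + 20217) = -1*40257 = -40257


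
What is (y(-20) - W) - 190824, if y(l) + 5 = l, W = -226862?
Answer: 36013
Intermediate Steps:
y(l) = -5 + l
(y(-20) - W) - 190824 = ((-5 - 20) - 1*(-226862)) - 190824 = (-25 + 226862) - 190824 = 226837 - 190824 = 36013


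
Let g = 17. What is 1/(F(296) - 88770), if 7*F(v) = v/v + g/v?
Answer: -2072/183931127 ≈ -1.1265e-5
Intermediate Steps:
F(v) = ⅐ + 17/(7*v) (F(v) = (v/v + 17/v)/7 = (1 + 17/v)/7 = ⅐ + 17/(7*v))
1/(F(296) - 88770) = 1/((⅐)*(17 + 296)/296 - 88770) = 1/((⅐)*(1/296)*313 - 88770) = 1/(313/2072 - 88770) = 1/(-183931127/2072) = -2072/183931127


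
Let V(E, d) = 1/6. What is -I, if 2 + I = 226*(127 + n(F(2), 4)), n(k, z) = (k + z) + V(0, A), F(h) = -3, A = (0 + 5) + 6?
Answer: -86891/3 ≈ -28964.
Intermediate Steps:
A = 11 (A = 5 + 6 = 11)
V(E, d) = ⅙ (V(E, d) = 1*(⅙) = ⅙)
n(k, z) = ⅙ + k + z (n(k, z) = (k + z) + ⅙ = ⅙ + k + z)
I = 86891/3 (I = -2 + 226*(127 + (⅙ - 3 + 4)) = -2 + 226*(127 + 7/6) = -2 + 226*(769/6) = -2 + 86897/3 = 86891/3 ≈ 28964.)
-I = -1*86891/3 = -86891/3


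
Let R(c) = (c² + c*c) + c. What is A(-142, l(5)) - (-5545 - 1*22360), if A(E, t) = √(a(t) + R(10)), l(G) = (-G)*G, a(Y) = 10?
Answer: 27905 + 2*√55 ≈ 27920.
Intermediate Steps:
R(c) = c + 2*c² (R(c) = (c² + c²) + c = 2*c² + c = c + 2*c²)
l(G) = -G²
A(E, t) = 2*√55 (A(E, t) = √(10 + 10*(1 + 2*10)) = √(10 + 10*(1 + 20)) = √(10 + 10*21) = √(10 + 210) = √220 = 2*√55)
A(-142, l(5)) - (-5545 - 1*22360) = 2*√55 - (-5545 - 1*22360) = 2*√55 - (-5545 - 22360) = 2*√55 - 1*(-27905) = 2*√55 + 27905 = 27905 + 2*√55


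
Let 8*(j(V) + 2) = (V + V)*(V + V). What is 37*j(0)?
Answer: -74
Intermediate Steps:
j(V) = -2 + V²/2 (j(V) = -2 + ((V + V)*(V + V))/8 = -2 + ((2*V)*(2*V))/8 = -2 + (4*V²)/8 = -2 + V²/2)
37*j(0) = 37*(-2 + (½)*0²) = 37*(-2 + (½)*0) = 37*(-2 + 0) = 37*(-2) = -74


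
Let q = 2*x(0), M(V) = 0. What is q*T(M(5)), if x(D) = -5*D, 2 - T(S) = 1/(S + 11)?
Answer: 0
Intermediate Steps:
T(S) = 2 - 1/(11 + S) (T(S) = 2 - 1/(S + 11) = 2 - 1/(11 + S))
q = 0 (q = 2*(-5*0) = 2*0 = 0)
q*T(M(5)) = 0*((21 + 2*0)/(11 + 0)) = 0*((21 + 0)/11) = 0*((1/11)*21) = 0*(21/11) = 0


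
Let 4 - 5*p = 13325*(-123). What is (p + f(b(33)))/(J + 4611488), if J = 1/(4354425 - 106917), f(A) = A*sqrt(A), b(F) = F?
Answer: 6961576414332/97936660859525 + 140167764*sqrt(33)/19587332171905 ≈ 0.071124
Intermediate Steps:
p = 1638979/5 (p = 4/5 - 2665*(-123) = 4/5 - 1/5*(-1638975) = 4/5 + 327795 = 1638979/5 ≈ 3.2780e+5)
f(A) = A**(3/2)
J = 1/4247508 ≈ 2.3543e-7
(p + f(b(33)))/(J + 4611488) = (1638979/5 + 33**(3/2))/(1/4247508 + 4611488) = (1638979/5 + 33*sqrt(33))/(19587332171905/4247508) = (1638979/5 + 33*sqrt(33))*(4247508/19587332171905) = 6961576414332/97936660859525 + 140167764*sqrt(33)/19587332171905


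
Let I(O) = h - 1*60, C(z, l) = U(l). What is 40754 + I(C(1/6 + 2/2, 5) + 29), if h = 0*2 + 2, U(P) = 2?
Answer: 40696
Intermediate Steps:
C(z, l) = 2
h = 2 (h = 0 + 2 = 2)
I(O) = -58 (I(O) = 2 - 1*60 = 2 - 60 = -58)
40754 + I(C(1/6 + 2/2, 5) + 29) = 40754 - 58 = 40696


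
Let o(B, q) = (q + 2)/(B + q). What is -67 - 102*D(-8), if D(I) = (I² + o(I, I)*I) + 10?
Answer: -7309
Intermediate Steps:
o(B, q) = (2 + q)/(B + q)
D(I) = 11 + I² + I/2 (D(I) = (I² + ((2 + I)/(I + I))*I) + 10 = (I² + ((2 + I)/((2*I)))*I) + 10 = (I² + ((1/(2*I))*(2 + I))*I) + 10 = (I² + ((2 + I)/(2*I))*I) + 10 = (I² + (1 + I/2)) + 10 = (1 + I² + I/2) + 10 = 11 + I² + I/2)
-67 - 102*D(-8) = -67 - 102*(11 + (-8)² + (½)*(-8)) = -67 - 102*(11 + 64 - 4) = -67 - 102*71 = -67 - 7242 = -7309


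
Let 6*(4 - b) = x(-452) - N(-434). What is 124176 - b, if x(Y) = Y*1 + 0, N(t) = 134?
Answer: 372223/3 ≈ 1.2407e+5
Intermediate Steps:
x(Y) = Y (x(Y) = Y + 0 = Y)
b = 305/3 (b = 4 - (-452 - 1*134)/6 = 4 - (-452 - 134)/6 = 4 - ⅙*(-586) = 4 + 293/3 = 305/3 ≈ 101.67)
124176 - b = 124176 - 1*305/3 = 124176 - 305/3 = 372223/3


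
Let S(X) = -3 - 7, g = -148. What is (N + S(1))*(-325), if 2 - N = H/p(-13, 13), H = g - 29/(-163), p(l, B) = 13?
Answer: -178575/163 ≈ -1095.6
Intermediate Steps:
S(X) = -10
H = -24095/163 (H = -148 - 29/(-163) = -148 - 29*(-1/163) = -148 + 29/163 = -24095/163 ≈ -147.82)
N = 28333/2119 (N = 2 - (-24095)/(163*13) = 2 - 1*(-24095/2119) = 2 + 24095/2119 = 28333/2119 ≈ 13.371)
(N + S(1))*(-325) = (28333/2119 - 10)*(-325) = (7143/2119)*(-325) = -178575/163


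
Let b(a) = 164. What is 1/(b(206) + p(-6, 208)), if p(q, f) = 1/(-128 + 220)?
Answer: 92/15089 ≈ 0.0060972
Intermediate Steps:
p(q, f) = 1/92
1/(b(206) + p(-6, 208)) = 1/(164 + 1/92) = 1/(15089/92) = 92/15089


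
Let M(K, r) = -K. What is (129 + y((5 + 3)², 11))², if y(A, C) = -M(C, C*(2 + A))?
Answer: 19600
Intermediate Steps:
y(A, C) = C (y(A, C) = -(-1)*C = C)
(129 + y((5 + 3)², 11))² = (129 + 11)² = 140² = 19600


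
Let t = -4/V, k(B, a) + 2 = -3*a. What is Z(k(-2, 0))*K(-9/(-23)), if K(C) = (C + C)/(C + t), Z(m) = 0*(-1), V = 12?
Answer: 0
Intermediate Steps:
k(B, a) = -2 - 3*a
t = -⅓ (t = -4/12 = -4*1/12 = -⅓ ≈ -0.33333)
Z(m) = 0
K(C) = 2*C/(-⅓ + C) (K(C) = (C + C)/(C - ⅓) = (2*C)/(-⅓ + C) = 2*C/(-⅓ + C))
Z(k(-2, 0))*K(-9/(-23)) = 0*(6*(-9/(-23))/(-1 + 3*(-9/(-23)))) = 0*(6*(-9*(-1/23))/(-1 + 3*(-9*(-1/23)))) = 0*(6*(9/23)/(-1 + 3*(9/23))) = 0*(6*(9/23)/(-1 + 27/23)) = 0*(6*(9/23)/(4/23)) = 0*(6*(9/23)*(23/4)) = 0*(27/2) = 0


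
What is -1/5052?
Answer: -1/5052 ≈ -0.00019794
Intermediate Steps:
-1/5052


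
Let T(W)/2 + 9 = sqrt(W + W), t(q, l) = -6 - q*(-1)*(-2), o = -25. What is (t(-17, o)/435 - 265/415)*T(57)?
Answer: 124386/12035 - 41462*sqrt(114)/36105 ≈ -1.9259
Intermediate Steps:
t(q, l) = -6 - 2*q (t(q, l) = -6 - (-q)*(-2) = -6 - 2*q)
T(W) = -18 + 2*sqrt(2)*sqrt(W) (T(W) = -18 + 2*sqrt(W + W) = -18 + 2*sqrt(2*W) = -18 + 2*(sqrt(2)*sqrt(W)) = -18 + 2*sqrt(2)*sqrt(W))
(t(-17, o)/435 - 265/415)*T(57) = ((-6 - 2*(-17))/435 - 265/415)*(-18 + 2*sqrt(2)*sqrt(57)) = ((-6 + 34)*(1/435) - 265*1/415)*(-18 + 2*sqrt(114)) = (28*(1/435) - 53/83)*(-18 + 2*sqrt(114)) = (28/435 - 53/83)*(-18 + 2*sqrt(114)) = -20731*(-18 + 2*sqrt(114))/36105 = 124386/12035 - 41462*sqrt(114)/36105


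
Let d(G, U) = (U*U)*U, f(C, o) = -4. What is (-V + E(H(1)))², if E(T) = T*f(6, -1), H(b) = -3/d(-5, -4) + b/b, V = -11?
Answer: 11881/256 ≈ 46.410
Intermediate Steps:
d(G, U) = U³ (d(G, U) = U²*U = U³)
H(b) = 67/64 (H(b) = -3/((-4)³) + b/b = -3/(-64) + 1 = -3*(-1/64) + 1 = 3/64 + 1 = 67/64)
E(T) = -4*T (E(T) = T*(-4) = -4*T)
(-V + E(H(1)))² = (-1*(-11) - 4*67/64)² = (11 - 67/16)² = (109/16)² = 11881/256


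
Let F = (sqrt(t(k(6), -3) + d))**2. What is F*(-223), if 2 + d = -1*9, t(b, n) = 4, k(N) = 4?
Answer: 1561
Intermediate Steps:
d = -11 (d = -2 - 1*9 = -2 - 9 = -11)
F = -7 (F = (sqrt(4 - 11))**2 = (sqrt(-7))**2 = (I*sqrt(7))**2 = -7)
F*(-223) = -7*(-223) = 1561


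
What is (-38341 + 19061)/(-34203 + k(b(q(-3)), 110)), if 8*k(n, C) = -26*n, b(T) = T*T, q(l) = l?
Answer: 77120/136929 ≈ 0.56321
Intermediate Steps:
b(T) = T²
k(n, C) = -13*n/4 (k(n, C) = (-26*n)/8 = -13*n/4)
(-38341 + 19061)/(-34203 + k(b(q(-3)), 110)) = (-38341 + 19061)/(-34203 - 13/4*(-3)²) = -19280/(-34203 - 13/4*9) = -19280/(-34203 - 117/4) = -19280/(-136929/4) = -19280*(-4/136929) = 77120/136929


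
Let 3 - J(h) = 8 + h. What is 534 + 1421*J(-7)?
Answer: 3376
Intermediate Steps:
J(h) = -5 - h (J(h) = 3 - (8 + h) = 3 + (-8 - h) = -5 - h)
534 + 1421*J(-7) = 534 + 1421*(-5 - 1*(-7)) = 534 + 1421*(-5 + 7) = 534 + 1421*2 = 534 + 2842 = 3376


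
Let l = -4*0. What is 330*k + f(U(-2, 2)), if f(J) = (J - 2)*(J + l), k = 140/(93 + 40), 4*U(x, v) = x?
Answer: 26495/76 ≈ 348.62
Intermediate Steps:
U(x, v) = x/4
l = 0
k = 20/19 (k = 140/133 = 140*(1/133) = 20/19 ≈ 1.0526)
f(J) = J*(-2 + J) (f(J) = (J - 2)*(J + 0) = (-2 + J)*J = J*(-2 + J))
330*k + f(U(-2, 2)) = 330*(20/19) + ((¼)*(-2))*(-2 + (¼)*(-2)) = 6600/19 - (-2 - ½)/2 = 6600/19 - ½*(-5/2) = 6600/19 + 5/4 = 26495/76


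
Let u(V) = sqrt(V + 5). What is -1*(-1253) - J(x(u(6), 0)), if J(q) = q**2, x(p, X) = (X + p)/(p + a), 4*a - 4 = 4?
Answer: 61232/49 + 44*sqrt(11)/49 ≈ 1252.6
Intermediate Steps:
a = 2 (a = 1 + (1/4)*4 = 1 + 1 = 2)
u(V) = sqrt(5 + V)
x(p, X) = (X + p)/(2 + p) (x(p, X) = (X + p)/(p + 2) = (X + p)/(2 + p))
-1*(-1253) - J(x(u(6), 0)) = -1*(-1253) - ((0 + sqrt(5 + 6))/(2 + sqrt(5 + 6)))**2 = 1253 - ((0 + sqrt(11))/(2 + sqrt(11)))**2 = 1253 - (sqrt(11)/(2 + sqrt(11)))**2 = 1253 - 11/(2 + sqrt(11))**2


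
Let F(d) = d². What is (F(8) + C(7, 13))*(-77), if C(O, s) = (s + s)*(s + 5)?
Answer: -40964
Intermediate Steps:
C(O, s) = 2*s*(5 + s) (C(O, s) = (2*s)*(5 + s) = 2*s*(5 + s))
(F(8) + C(7, 13))*(-77) = (8² + 2*13*(5 + 13))*(-77) = (64 + 2*13*18)*(-77) = (64 + 468)*(-77) = 532*(-77) = -40964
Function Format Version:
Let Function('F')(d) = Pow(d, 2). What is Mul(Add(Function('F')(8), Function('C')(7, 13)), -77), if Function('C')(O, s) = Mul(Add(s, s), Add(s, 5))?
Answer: -40964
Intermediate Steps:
Function('C')(O, s) = Mul(2, s, Add(5, s)) (Function('C')(O, s) = Mul(Mul(2, s), Add(5, s)) = Mul(2, s, Add(5, s)))
Mul(Add(Function('F')(8), Function('C')(7, 13)), -77) = Mul(Add(Pow(8, 2), Mul(2, 13, Add(5, 13))), -77) = Mul(Add(64, Mul(2, 13, 18)), -77) = Mul(Add(64, 468), -77) = Mul(532, -77) = -40964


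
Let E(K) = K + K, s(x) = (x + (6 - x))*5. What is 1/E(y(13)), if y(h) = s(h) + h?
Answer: 1/86 ≈ 0.011628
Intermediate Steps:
s(x) = 30 (s(x) = 6*5 = 30)
y(h) = 30 + h
E(K) = 2*K
1/E(y(13)) = 1/(2*(30 + 13)) = 1/(2*43) = 1/86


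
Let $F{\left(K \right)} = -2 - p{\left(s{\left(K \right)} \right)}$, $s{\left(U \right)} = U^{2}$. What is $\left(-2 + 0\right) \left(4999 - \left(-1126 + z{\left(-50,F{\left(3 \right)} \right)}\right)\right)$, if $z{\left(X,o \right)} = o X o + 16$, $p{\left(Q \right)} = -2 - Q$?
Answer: $-20318$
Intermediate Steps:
$F{\left(K \right)} = K^{2}$ ($F{\left(K \right)} = -2 - \left(-2 - K^{2}\right) = -2 + \left(2 + K^{2}\right) = K^{2}$)
$z{\left(X,o \right)} = 16 + X o^{2}$ ($z{\left(X,o \right)} = X o o + 16 = X o^{2} + 16 = 16 + X o^{2}$)
$\left(-2 + 0\right) \left(4999 - \left(-1126 + z{\left(-50,F{\left(3 \right)} \right)}\right)\right) = \left(-2 + 0\right) \left(4999 - \left(-1126 + \left(16 - 50 \left(3^{2}\right)^{2}\right)\right)\right) = - 2 \left(4999 - \left(-1126 + \left(16 - 50 \cdot 9^{2}\right)\right)\right) = - 2 \left(4999 - \left(-1126 + \left(16 - 4050\right)\right)\right) = - 2 \left(4999 - \left(-1126 - 4034\right)\right) = - 2 \left(4999 - -5160\right) = - 2 \left(4999 + 5160\right) = \left(-2\right) 10159 = -20318$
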